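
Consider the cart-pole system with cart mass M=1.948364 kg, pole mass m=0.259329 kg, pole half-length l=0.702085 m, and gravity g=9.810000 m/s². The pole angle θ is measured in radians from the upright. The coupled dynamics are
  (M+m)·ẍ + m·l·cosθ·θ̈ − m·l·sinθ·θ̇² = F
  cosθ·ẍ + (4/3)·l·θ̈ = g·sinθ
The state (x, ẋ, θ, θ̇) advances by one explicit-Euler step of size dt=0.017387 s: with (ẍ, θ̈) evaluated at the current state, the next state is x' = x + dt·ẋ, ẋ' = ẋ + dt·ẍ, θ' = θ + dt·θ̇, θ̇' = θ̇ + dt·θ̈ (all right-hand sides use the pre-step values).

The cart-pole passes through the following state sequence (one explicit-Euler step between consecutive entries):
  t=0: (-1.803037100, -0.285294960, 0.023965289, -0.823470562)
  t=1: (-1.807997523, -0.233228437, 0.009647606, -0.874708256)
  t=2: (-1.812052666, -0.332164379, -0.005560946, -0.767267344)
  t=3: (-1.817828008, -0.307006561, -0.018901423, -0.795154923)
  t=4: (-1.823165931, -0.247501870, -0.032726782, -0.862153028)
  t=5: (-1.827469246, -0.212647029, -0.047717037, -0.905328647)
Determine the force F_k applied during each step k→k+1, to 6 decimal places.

F_0 = 6.071734 N
F_1 = -11.438580 N
F_2 = 2.902954 N
F_3 = 6.856254 N
F_4 = 3.978200 N

step 0→1:
  ẍ = (ẋ'−ẋ)/dt = (-0.233228437−-0.285294960)/0.017387 = 2.994566
  θ̈ = (θ̇'−θ̇)/dt = (-0.874708256−-0.823470562)/0.017387 = -2.946897
  sinθ=0.023963, cosθ=0.999713
  F = (M+m)·ẍ + m·l·cosθ·θ̈ − m·l·sinθ·θ̇² = 6.611083 + -0.536390 − 0.002959 = 6.071734
step 1→2:
  ẍ = (ẋ'−ẋ)/dt = (-0.332164379−-0.233228437)/0.017387 = -5.690225
  θ̈ = (θ̇'−θ̇)/dt = (-0.767267344−-0.874708256)/0.017387 = 6.179382
  sinθ=0.009647, cosθ=0.999953
  F = (M+m)·ẍ + m·l·cosθ·θ̈ − m·l·sinθ·θ̇² = -12.562270 + 1.125034 − 0.001344 = -11.438580
step 2→3:
  ẍ = (ẋ'−ẋ)/dt = (-0.307006561−-0.332164379)/0.017387 = 1.446933
  θ̈ = (θ̇'−θ̇)/dt = (-0.795154923−-0.767267344)/0.017387 = -1.603933
  sinθ=-0.005561, cosθ=0.999985
  F = (M+m)·ẍ + m·l·cosθ·θ̈ − m·l·sinθ·θ̇² = 3.194383 + -0.292025 − -0.000596 = 2.902954
step 3→4:
  ẍ = (ẋ'−ẋ)/dt = (-0.247501870−-0.307006561)/0.017387 = 3.422367
  θ̈ = (θ̇'−θ̇)/dt = (-0.862153028−-0.795154923)/0.017387 = -3.853345
  sinθ=-0.018900, cosθ=0.999821
  F = (M+m)·ẍ + m·l·cosθ·θ̈ − m·l·sinθ·θ̇² = 7.555535 + -0.701457 − -0.002176 = 6.856254
step 4→5:
  ẍ = (ẋ'−ẋ)/dt = (-0.212647029−-0.247501870)/0.017387 = 2.004649
  θ̈ = (θ̇'−θ̇)/dt = (-0.905328647−-0.862153028)/0.017387 = -2.483213
  sinθ=-0.032721, cosθ=0.999465
  F = (M+m)·ẍ + m·l·cosθ·θ̈ − m·l·sinθ·θ̇² = 4.425651 + -0.451879 − -0.004428 = 3.978200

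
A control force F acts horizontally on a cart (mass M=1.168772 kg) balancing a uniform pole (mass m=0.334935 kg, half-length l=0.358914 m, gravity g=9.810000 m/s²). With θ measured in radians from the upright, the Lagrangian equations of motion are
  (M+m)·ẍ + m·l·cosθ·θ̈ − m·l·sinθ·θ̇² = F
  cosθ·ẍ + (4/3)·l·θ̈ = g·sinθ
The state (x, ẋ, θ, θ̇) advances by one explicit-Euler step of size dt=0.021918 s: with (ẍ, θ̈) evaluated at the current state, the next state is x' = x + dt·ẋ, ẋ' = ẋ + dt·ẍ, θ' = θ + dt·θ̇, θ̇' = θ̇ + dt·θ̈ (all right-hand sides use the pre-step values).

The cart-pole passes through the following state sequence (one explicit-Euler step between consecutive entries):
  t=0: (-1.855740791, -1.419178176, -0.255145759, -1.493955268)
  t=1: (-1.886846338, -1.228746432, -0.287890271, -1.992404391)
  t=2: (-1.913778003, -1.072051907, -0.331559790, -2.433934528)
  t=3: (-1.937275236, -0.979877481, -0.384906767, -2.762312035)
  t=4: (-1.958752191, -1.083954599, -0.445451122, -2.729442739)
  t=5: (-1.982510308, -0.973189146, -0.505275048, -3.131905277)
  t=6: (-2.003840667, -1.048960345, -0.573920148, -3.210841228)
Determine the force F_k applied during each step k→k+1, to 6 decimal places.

F_0 = 10.487160 N
F_1 = 8.563701 N
F_2 = 4.852590 N
F_3 = -6.628822 N
F_4 = 5.993079 N
F_5 = -5.006435 N

step 0→1:
  ẍ = (ẋ'−ẋ)/dt = (-1.228746432−-1.419178176)/0.021918 = 8.688372
  θ̈ = (θ̇'−θ̇)/dt = (-1.992404391−-1.493955268)/0.021918 = -22.741542
  sinθ=-0.252386, cosθ=0.967627
  F = (M+m)·ẍ + m·l·cosθ·θ̈ − m·l·sinθ·θ̇² = 13.064766 + -2.645322 − -0.067716 = 10.487160
step 1→2:
  ẍ = (ẋ'−ẋ)/dt = (-1.072051907−-1.228746432)/0.021918 = 7.149125
  θ̈ = (θ̇'−θ̇)/dt = (-2.433934528−-1.992404391)/0.021918 = -20.144636
  sinθ=-0.283930, cosθ=0.958845
  F = (M+m)·ẍ + m·l·cosθ·θ̈ − m·l·sinθ·θ̇² = 10.750190 + -2.321982 − -0.135493 = 8.563701
step 2→3:
  ẍ = (ẋ'−ẋ)/dt = (-0.979877481−-1.072051907)/0.021918 = 4.205421
  θ̈ = (θ̇'−θ̇)/dt = (-2.762312035−-2.433934528)/0.021918 = -14.982093
  sinθ=-0.325518, cosθ=0.945536
  F = (M+m)·ẍ + m·l·cosθ·θ̈ − m·l·sinθ·θ̇² = 6.323722 + -1.702948 − -0.231816 = 4.852590
step 3→4:
  ẍ = (ẋ'−ẋ)/dt = (-1.083954599−-0.979877481)/0.021918 = -4.748477
  θ̈ = (θ̇'−θ̇)/dt = (-2.729442739−-2.762312035)/0.021918 = 1.499649
  sinθ=-0.375473, cosθ=0.926833
  F = (M+m)·ẍ + m·l·cosθ·θ̈ − m·l·sinθ·θ̇² = -7.140318 + 0.167087 − -0.344409 = -6.628822
step 4→5:
  ẍ = (ẋ'−ẋ)/dt = (-0.973189146−-1.083954599)/0.021918 = 5.053630
  θ̈ = (θ̇'−θ̇)/dt = (-3.131905277−-2.729442739)/0.021918 = -18.362193
  sinθ=-0.430865, cosθ=0.902416
  F = (M+m)·ẍ + m·l·cosθ·θ̈ − m·l·sinθ·θ̇² = 7.599178 + -1.991968 − -0.385869 = 5.993079
step 5→6:
  ẍ = (ẋ'−ẋ)/dt = (-1.048960345−-0.973189146)/0.021918 = -3.457031
  θ̈ = (θ̇'−θ̇)/dt = (-3.210841228−-3.131905277)/0.021918 = -3.601421
  sinθ=-0.484048, cosθ=0.875041
  F = (M+m)·ẍ + m·l·cosθ·θ̈ − m·l·sinθ·θ̇² = -5.198361 + -0.378838 − -0.570764 = -5.006435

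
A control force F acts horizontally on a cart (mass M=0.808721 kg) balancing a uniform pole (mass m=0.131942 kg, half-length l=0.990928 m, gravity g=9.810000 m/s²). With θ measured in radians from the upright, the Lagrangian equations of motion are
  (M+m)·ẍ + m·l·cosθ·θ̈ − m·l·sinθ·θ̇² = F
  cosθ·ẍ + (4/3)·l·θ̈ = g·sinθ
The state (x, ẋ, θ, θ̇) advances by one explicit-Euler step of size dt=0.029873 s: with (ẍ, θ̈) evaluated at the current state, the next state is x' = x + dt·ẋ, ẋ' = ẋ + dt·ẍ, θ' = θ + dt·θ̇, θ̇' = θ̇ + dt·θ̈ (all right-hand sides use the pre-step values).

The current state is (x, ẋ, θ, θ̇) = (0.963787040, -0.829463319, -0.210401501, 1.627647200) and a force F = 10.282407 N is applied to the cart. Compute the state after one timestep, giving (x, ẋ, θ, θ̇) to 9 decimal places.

sinθ=-0.208852563, cosθ=0.977947139
temp = (F + m·l·θ̇²·sinθ)/(M+m) = (10.282407 + -0.072341169)/0.940663 = 10.854116544
θ̈ = (g·sinθ − cosθ·temp)/(l·(4/3 − m·cos²θ/(M+m))) = -10.656832443
ẍ = temp − m·l·θ̈·cosθ/(M+m) = 12.302670309
Euler: x'=0.963787040+0.029873·-0.829463319=0.939008482, ẋ'=-0.829463319+0.029873·12.302670309=-0.461945649
       θ'=-0.210401501+0.029873·1.627647200=-0.161778796, θ̇'=1.627647200+0.029873·-10.656832443=1.309295644

(0.939008482, -0.461945649, -0.161778796, 1.309295644)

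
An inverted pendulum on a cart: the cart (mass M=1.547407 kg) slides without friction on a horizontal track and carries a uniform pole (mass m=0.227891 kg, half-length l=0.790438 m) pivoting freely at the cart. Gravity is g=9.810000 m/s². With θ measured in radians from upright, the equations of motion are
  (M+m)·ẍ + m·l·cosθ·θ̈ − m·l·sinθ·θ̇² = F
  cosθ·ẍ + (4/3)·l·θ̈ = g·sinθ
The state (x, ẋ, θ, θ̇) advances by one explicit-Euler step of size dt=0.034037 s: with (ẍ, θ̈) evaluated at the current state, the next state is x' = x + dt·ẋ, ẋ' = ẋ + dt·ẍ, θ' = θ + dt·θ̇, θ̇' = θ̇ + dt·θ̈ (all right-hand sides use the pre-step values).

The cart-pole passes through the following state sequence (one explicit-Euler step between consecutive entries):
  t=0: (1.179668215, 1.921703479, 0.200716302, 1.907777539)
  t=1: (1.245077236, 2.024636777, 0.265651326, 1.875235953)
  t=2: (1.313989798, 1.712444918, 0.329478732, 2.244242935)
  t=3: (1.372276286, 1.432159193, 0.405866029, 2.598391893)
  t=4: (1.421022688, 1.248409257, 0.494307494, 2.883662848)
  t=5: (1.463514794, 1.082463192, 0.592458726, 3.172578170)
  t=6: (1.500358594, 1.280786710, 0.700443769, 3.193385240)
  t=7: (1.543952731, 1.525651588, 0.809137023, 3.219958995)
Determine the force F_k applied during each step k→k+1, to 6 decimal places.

F_0 = 5.069310 N
F_1 = -14.565182 N
F_2 = -13.139212 N
F_3 = -8.677094 N
F_4 = -8.020039 N
F_5 = 9.423051 N
F_6 = 11.695139 N

step 0→1:
  ẍ = (ẋ'−ẋ)/dt = (2.024636777−1.921703479)/0.034037 = 3.024159
  θ̈ = (θ̇'−θ̇)/dt = (1.875235953−1.907777539)/0.034037 = -0.956065
  sinθ=0.199371, cosθ=0.979924
  F = (M+m)·ẍ + m·l·cosθ·θ̈ − m·l·sinθ·θ̇² = 5.368783 + -0.168762 − 0.130711 = 5.069310
step 1→2:
  ẍ = (ẋ'−ẋ)/dt = (1.712444918−2.024636777)/0.034037 = -9.172132
  θ̈ = (θ̇'−θ̇)/dt = (2.244242935−1.875235953)/0.034037 = 10.841349
  sinθ=0.262538, cosθ=0.964922
  F = (M+m)·ẍ + m·l·cosθ·θ̈ − m·l·sinθ·θ̇² = -16.283268 + 1.884388 − 0.166302 = -14.565182
step 2→3:
  ẍ = (ẋ'−ẋ)/dt = (1.432159193−1.712444918)/0.034037 = -8.234736
  θ̈ = (θ̇'−θ̇)/dt = (2.598391893−2.244242935)/0.034037 = 10.404823
  sinθ=0.323550, cosθ=0.946211
  F = (M+m)·ẍ + m·l·cosθ·θ̈ − m·l·sinθ·θ̇² = -14.619111 + 1.773445 − 0.293546 = -13.139212
step 3→4:
  ẍ = (ẋ'−ẋ)/dt = (1.248409257−1.432159193)/0.034037 = -5.398535
  θ̈ = (θ̇'−θ̇)/dt = (2.883662848−2.598391893)/0.034037 = 8.381201
  sinθ=0.394815, cosθ=0.918761
  F = (M+m)·ẍ + m·l·cosθ·θ̈ − m·l·sinθ·θ̇² = -9.584008 + 1.387087 − 0.480173 = -8.677094
step 4→5:
  ẍ = (ẋ'−ẋ)/dt = (1.082463192−1.248409257)/0.034037 = -4.875461
  θ̈ = (θ̇'−θ̇)/dt = (3.172578170−2.883662848)/0.034037 = 8.488272
  sinθ=0.474422, cosθ=0.880297
  F = (M+m)·ẍ + m·l·cosθ·θ̈ − m·l·sinθ·θ̇² = -8.655396 + 1.345996 − 0.710639 = -8.020039
step 5→6:
  ẍ = (ẋ'−ẋ)/dt = (1.280786710−1.082463192)/0.034037 = 5.826704
  θ̈ = (θ̇'−θ̇)/dt = (3.193385240−3.172578170)/0.034037 = 0.611307
  sinθ=0.558402, cosθ=0.829570
  F = (M+m)·ẍ + m·l·cosθ·θ̈ − m·l·sinθ·θ̇² = 10.344136 + 0.091350 − 1.012434 = 9.423051
step 6→7:
  ẍ = (ẋ'−ẋ)/dt = (1.525651588−1.280786710)/0.034037 = 7.194079
  θ̈ = (θ̇'−θ̇)/dt = (3.219958995−3.193385240)/0.034037 = 0.780731
  sinθ=0.644557, cosθ=0.764556
  F = (M+m)·ẍ + m·l·cosθ·θ̈ − m·l·sinθ·θ̇² = 12.771635 + 0.107524 − 1.184020 = 11.695139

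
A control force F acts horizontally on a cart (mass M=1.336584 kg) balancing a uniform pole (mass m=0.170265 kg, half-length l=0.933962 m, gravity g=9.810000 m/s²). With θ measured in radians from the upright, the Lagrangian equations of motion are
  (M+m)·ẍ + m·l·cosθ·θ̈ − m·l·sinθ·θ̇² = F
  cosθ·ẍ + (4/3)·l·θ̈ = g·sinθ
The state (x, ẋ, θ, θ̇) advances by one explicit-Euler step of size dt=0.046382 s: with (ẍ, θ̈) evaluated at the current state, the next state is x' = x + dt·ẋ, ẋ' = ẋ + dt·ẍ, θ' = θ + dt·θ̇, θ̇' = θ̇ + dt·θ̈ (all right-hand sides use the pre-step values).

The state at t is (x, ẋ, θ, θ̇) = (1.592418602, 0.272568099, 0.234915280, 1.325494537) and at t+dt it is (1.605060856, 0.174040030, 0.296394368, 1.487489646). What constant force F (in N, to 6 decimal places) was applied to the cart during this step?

ẍ = (ẋ'−ẋ)/dt = (0.174040030−0.272568099)/0.046382 = -2.124274
θ̈ = (θ̇'−θ̇)/dt = (1.487489646−1.325494537)/0.046382 = 3.492629
sinθ=0.232761, cosθ=0.972534
F = (M+m)·ẍ + m·l·cosθ·θ̈ − m·l·sinθ·θ̇² = -3.200960 + 0.540147 − 0.065031 = -2.725844

F = -2.725844 N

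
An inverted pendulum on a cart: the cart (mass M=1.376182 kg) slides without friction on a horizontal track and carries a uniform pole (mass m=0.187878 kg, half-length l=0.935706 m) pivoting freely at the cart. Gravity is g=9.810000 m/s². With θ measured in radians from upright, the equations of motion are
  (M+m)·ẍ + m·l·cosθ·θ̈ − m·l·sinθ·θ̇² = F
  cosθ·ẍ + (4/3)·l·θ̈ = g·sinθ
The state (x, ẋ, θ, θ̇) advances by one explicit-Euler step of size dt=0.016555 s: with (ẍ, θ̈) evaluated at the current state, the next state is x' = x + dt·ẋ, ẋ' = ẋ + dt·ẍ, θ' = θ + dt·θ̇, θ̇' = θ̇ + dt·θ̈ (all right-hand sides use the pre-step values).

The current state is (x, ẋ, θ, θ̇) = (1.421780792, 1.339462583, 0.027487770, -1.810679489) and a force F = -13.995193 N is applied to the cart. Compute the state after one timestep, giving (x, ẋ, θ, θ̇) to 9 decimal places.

sinθ=0.027484309, cosθ=0.999622235
temp = (F + m·l·θ̇²·sinθ)/(M+m) = (-13.995193 + 0.015841027)/1.564060 = -8.937861702
θ̈ = (g·sinθ − cosθ·temp)/(l·(4/3 − m·cos²θ/(M+m))) = 8.107244513
ẍ = temp − m·l·θ̈·cosθ/(M+m) = -9.848762563
Euler: x'=1.421780792+0.016555·1.339462583=1.443955595, ẋ'=1.339462583+0.016555·-9.848762563=1.176416319
       θ'=0.027487770+0.016555·-1.810679489=-0.002488029, θ̇'=-1.810679489+0.016555·8.107244513=-1.676464056

(1.443955595, 1.176416319, -0.002488029, -1.676464056)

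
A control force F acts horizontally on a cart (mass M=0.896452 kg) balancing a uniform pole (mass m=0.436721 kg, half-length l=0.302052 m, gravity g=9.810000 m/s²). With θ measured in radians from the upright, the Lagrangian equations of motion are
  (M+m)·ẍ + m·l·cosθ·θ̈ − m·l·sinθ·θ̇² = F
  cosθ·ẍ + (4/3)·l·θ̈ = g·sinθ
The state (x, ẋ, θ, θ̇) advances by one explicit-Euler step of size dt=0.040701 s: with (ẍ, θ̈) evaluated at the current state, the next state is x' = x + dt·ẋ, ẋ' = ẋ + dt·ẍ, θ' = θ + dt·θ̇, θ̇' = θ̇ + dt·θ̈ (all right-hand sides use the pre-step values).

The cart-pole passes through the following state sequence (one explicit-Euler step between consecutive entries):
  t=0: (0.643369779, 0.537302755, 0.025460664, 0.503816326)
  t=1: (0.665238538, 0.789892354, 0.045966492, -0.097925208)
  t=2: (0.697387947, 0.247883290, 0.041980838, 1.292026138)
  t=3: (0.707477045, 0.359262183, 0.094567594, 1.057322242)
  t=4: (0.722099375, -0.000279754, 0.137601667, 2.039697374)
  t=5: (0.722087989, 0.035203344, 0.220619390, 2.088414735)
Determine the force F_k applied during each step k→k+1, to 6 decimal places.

F_0 = 6.323173 N
F_1 = -13.253630 N
F_2 = 2.878998 N
F_3 = -8.621161 N
F_4 = 1.243382 N

step 0→1:
  ẍ = (ẋ'−ẋ)/dt = (0.789892354−0.537302755)/0.040701 = 6.205980
  θ̈ = (θ̇'−θ̇)/dt = (-0.097925208−0.503816326)/0.040701 = -14.784441
  sinθ=0.025458, cosθ=0.999676
  F = (M+m)·ẍ + m·l·cosθ·θ̈ − m·l·sinθ·θ̇² = 8.273645 + -1.949620 − 0.000852 = 6.323173
step 1→2:
  ẍ = (ẋ'−ẋ)/dt = (0.247883290−0.789892354)/0.040701 = -13.316849
  θ̈ = (θ̇'−θ̇)/dt = (1.292026138−-0.097925208)/0.040701 = 34.150300
  sinθ=0.045950, cosθ=0.998944
  F = (M+m)·ẍ + m·l·cosθ·θ̈ − m·l·sinθ·θ̇² = -17.753663 + 4.500091 − 0.000058 = -13.253630
step 2→3:
  ẍ = (ẋ'−ẋ)/dt = (0.359262183−0.247883290)/0.040701 = 2.736515
  θ̈ = (θ̇'−θ̇)/dt = (1.057322242−1.292026138)/0.040701 = -5.766539
  sinθ=0.041969, cosθ=0.999119
  F = (M+m)·ẍ + m·l·cosθ·θ̈ − m·l·sinθ·θ̇² = 3.648248 + -0.760008 − 0.009242 = 2.878998
step 3→4:
  ẍ = (ẋ'−ẋ)/dt = (-0.000279754−0.359262183)/0.040701 = -8.833737
  θ̈ = (θ̇'−θ̇)/dt = (2.039697374−1.057322242)/0.040701 = 24.136388
  sinθ=0.094427, cosθ=0.995532
  F = (M+m)·ẍ + m·l·cosθ·θ̈ − m·l·sinθ·θ̇² = -11.776900 + 3.169664 − 0.013925 = -8.621161
step 4→5:
  ẍ = (ẋ'−ẋ)/dt = (0.035203344−-0.000279754)/0.040701 = 0.871799
  θ̈ = (θ̇'−θ̇)/dt = (2.088414735−2.039697374)/0.040701 = 1.196957
  sinθ=0.137168, cosθ=0.990548
  F = (M+m)·ẍ + m·l·cosθ·θ̈ − m·l·sinθ·θ̇² = 1.162259 + 0.156401 − 0.075278 = 1.243382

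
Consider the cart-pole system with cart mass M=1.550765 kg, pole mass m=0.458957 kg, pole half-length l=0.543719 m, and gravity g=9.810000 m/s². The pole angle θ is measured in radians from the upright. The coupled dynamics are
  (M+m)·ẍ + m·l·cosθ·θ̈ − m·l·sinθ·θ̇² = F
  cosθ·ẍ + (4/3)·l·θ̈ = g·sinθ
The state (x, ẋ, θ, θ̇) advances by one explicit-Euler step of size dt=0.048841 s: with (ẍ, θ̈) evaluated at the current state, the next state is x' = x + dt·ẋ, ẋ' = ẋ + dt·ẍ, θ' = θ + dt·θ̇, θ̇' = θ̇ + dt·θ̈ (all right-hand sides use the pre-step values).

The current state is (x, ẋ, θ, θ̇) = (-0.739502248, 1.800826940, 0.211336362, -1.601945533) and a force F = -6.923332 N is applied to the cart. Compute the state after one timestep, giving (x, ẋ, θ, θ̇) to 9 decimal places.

sinθ=0.209766717, cosθ=0.977751464
temp = (F + m·l·θ̇²·sinθ)/(M+m) = (-6.923332 + 0.134331721)/2.009722 = -3.378079296
θ̈ = (g·sinθ − cosθ·temp)/(l·(4/3 − m·cos²θ/(M+m))) = 8.842387328
ẍ = temp − m·l·θ̈·cosθ/(M+m) = -4.451595317
Euler: x'=-0.739502248+0.048841·1.800826940=-0.651548059, ẋ'=1.800826940+0.048841·-4.451595317=1.583406573
       θ'=0.211336362+0.048841·-1.601945533=0.133095740, θ̇'=-1.601945533+0.048841·8.842387328=-1.170074494

(-0.651548059, 1.583406573, 0.133095740, -1.170074494)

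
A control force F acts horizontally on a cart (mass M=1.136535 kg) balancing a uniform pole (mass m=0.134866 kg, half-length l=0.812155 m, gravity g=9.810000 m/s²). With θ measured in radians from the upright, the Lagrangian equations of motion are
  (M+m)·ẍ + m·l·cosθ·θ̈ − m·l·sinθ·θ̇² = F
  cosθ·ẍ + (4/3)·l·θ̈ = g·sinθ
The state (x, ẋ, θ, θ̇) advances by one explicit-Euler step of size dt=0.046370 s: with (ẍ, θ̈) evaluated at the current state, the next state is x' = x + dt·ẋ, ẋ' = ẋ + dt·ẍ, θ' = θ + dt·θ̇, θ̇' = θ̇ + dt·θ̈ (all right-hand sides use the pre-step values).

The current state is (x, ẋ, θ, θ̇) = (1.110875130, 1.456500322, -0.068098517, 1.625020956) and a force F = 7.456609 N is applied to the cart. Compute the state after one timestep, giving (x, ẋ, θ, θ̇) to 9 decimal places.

sinθ=-0.068045896, cosθ=0.997682192
temp = (F + m·l·θ̇²·sinθ)/(M+m) = (7.456609 + -0.019681639)/1.271401 = 5.849395557
θ̈ = (g·sinθ − cosθ·temp)/(l·(4/3 − m·cos²θ/(M+m))) = -6.522141846
ẍ = temp − m·l·θ̈·cosθ/(M+m) = 6.409980348
Euler: x'=1.110875130+0.046370·1.456500322=1.178413050, ẋ'=1.456500322+0.046370·6.409980348=1.753731111
       θ'=-0.068098517+0.046370·1.625020956=0.007253705, θ̇'=1.625020956+0.046370·-6.522141846=1.322589239

(1.178413050, 1.753731111, 0.007253705, 1.322589239)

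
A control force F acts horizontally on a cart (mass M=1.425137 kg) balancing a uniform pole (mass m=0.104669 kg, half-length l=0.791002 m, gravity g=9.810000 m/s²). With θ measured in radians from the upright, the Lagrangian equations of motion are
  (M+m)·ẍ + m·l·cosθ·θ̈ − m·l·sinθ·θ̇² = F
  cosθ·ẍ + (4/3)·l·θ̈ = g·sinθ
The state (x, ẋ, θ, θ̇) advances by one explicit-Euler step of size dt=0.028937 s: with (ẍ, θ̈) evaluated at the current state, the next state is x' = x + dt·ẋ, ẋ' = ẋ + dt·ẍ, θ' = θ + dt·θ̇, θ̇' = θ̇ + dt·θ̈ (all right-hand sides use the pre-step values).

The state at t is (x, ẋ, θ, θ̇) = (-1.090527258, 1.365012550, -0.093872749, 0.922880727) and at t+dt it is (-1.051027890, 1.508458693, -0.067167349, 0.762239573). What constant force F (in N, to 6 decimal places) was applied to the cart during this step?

ẍ = (ẋ'−ẋ)/dt = (1.508458693−1.365012550)/0.028937 = 4.957188
θ̈ = (θ̇'−θ̇)/dt = (0.762239573−0.922880727)/0.028937 = -5.551410
sinθ=-0.093735, cosθ=0.995597
F = (M+m)·ẍ + m·l·cosθ·θ̈ − m·l·sinθ·θ̇² = 7.583536 + -0.457596 − -0.006610 = 7.132549

F = 7.132549 N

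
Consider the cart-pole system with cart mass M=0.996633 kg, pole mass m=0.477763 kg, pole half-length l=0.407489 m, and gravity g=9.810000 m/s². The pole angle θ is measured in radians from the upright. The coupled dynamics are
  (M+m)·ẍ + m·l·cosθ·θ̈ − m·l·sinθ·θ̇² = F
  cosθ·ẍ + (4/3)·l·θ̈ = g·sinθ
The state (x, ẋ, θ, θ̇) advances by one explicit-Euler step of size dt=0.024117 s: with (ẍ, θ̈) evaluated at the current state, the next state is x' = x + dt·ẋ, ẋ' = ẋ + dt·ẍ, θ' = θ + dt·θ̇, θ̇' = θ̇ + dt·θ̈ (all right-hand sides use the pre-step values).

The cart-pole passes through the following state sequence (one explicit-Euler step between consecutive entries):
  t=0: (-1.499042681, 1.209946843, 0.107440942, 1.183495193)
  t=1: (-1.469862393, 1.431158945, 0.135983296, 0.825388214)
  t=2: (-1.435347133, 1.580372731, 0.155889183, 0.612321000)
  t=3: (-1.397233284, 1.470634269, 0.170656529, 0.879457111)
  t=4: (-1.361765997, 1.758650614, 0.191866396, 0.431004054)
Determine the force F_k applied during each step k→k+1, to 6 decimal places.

step 0→1:
  ẍ = (ẋ'−ẋ)/dt = (1.431158945−1.209946843)/0.024117 = 9.172455
  θ̈ = (θ̇'−θ̇)/dt = (0.825388214−1.183495193)/0.024117 = -14.848737
  sinθ=0.107234, cosθ=0.994234
  F = (M+m)·ẍ + m·l·cosθ·θ̈ − m·l·sinθ·θ̇² = 13.523831 + -2.874130 − 0.029241 = 10.620460
step 1→2:
  ẍ = (ẋ'−ẋ)/dt = (1.580372731−1.431158945)/0.024117 = 6.187079
  θ̈ = (θ̇'−θ̇)/dt = (0.612321000−0.825388214)/0.024117 = -8.834731
  sinθ=0.135565, cosθ=0.990769
  F = (M+m)·ẍ + m·l·cosθ·θ̈ − m·l·sinθ·θ̇² = 9.122205 + -1.704096 − 0.017980 = 7.400129
step 2→3:
  ẍ = (ẋ'−ẋ)/dt = (1.470634269−1.580372731)/0.024117 = -4.550253
  θ̈ = (θ̇'−θ̇)/dt = (0.879457111−0.612321000)/0.024117 = 11.076673
  sinθ=0.155259, cosθ=0.987874
  F = (M+m)·ẍ + m·l·cosθ·θ̈ − m·l·sinθ·θ̇² = -6.708875 + 2.130292 − 0.011333 = -4.589916
step 3→4:
  ẍ = (ẋ'−ẋ)/dt = (1.758650614−1.470634269)/0.024117 = 11.942462
  θ̈ = (θ̇'−θ̇)/dt = (0.431004054−0.879457111)/0.024117 = -18.594894
  sinθ=0.169829, cosθ=0.985473
  F = (M+m)·ẍ + m·l·cosθ·θ̈ − m·l·sinθ·θ̇² = 17.607918 + -3.567525 − 0.025572 = 14.014820

F_0 = 10.620460 N
F_1 = 7.400129 N
F_2 = -4.589916 N
F_3 = 14.014820 N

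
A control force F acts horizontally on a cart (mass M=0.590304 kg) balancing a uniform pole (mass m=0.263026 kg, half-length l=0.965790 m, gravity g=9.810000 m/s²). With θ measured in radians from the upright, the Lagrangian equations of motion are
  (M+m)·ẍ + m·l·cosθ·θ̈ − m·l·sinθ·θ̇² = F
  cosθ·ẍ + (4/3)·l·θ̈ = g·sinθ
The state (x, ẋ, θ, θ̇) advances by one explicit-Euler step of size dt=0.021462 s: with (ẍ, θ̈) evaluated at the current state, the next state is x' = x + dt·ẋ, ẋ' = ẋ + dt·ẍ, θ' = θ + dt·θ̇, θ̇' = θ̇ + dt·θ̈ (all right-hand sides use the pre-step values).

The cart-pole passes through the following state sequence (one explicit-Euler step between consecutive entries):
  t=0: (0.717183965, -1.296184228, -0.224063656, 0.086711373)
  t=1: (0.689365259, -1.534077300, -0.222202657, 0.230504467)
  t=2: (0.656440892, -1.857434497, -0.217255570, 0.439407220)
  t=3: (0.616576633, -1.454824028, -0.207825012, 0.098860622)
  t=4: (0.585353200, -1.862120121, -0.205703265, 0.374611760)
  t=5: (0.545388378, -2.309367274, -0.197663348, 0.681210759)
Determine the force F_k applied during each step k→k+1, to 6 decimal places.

F_0 = -7.798799 N
F_1 = -10.441903 N
F_2 = 12.082366 N
F_3 = -12.999991 N
F_4 = -14.222833 N

step 0→1:
  ẍ = (ẋ'−ẋ)/dt = (-1.534077300−-1.296184228)/0.021462 = -11.084385
  θ̈ = (θ̇'−θ̇)/dt = (0.230504467−0.086711373)/0.021462 = 6.699893
  sinθ=-0.222194, cosθ=0.975003
  F = (M+m)·ẍ + m·l·cosθ·θ̈ − m·l·sinθ·θ̇² = -9.458638 + 1.659415 − -0.000424 = -7.798799
step 1→2:
  ẍ = (ẋ'−ẋ)/dt = (-1.857434497−-1.534077300)/0.021462 = -15.066499
  θ̈ = (θ̇'−θ̇)/dt = (0.439407220−0.230504467)/0.021462 = 9.733611
  sinθ=-0.220379, cosθ=0.975414
  F = (M+m)·ẍ + m·l·cosθ·θ̈ − m·l·sinθ·θ̇² = -12.856695 + 2.411818 − -0.002974 = -10.441903
step 2→3:
  ẍ = (ẋ'−ẋ)/dt = (-1.454824028−-1.857434497)/0.021462 = 18.759224
  θ̈ = (θ̇'−θ̇)/dt = (0.098860622−0.439407220)/0.021462 = -15.867421
  sinθ=-0.215551, cosθ=0.976493
  F = (M+m)·ẍ + m·l·cosθ·θ̈ − m·l·sinθ·θ̇² = 16.007809 + -3.936015 − -0.010572 = 12.082366
step 3→4:
  ẍ = (ẋ'−ẋ)/dt = (-1.862120121−-1.454824028)/0.021462 = -18.977546
  θ̈ = (θ̇'−θ̇)/dt = (0.374611760−0.098860622)/0.021462 = 12.848343
  sinθ=-0.206332, cosθ=0.978482
  F = (M+m)·ẍ + m·l·cosθ·θ̈ − m·l·sinθ·θ̇² = -16.194109 + 3.193606 − -0.000512 = -12.999991
step 4→5:
  ẍ = (ẋ'−ẋ)/dt = (-2.309367274−-1.862120121)/0.021462 = -20.839025
  θ̈ = (θ̇'−θ̇)/dt = (0.681210759−0.374611760)/0.021462 = 14.285668
  sinθ=-0.204256, cosθ=0.978918
  F = (M+m)·ẍ + m·l·cosθ·θ̈ − m·l·sinθ·θ̇² = -17.782565 + 3.552451 − -0.007281 = -14.222833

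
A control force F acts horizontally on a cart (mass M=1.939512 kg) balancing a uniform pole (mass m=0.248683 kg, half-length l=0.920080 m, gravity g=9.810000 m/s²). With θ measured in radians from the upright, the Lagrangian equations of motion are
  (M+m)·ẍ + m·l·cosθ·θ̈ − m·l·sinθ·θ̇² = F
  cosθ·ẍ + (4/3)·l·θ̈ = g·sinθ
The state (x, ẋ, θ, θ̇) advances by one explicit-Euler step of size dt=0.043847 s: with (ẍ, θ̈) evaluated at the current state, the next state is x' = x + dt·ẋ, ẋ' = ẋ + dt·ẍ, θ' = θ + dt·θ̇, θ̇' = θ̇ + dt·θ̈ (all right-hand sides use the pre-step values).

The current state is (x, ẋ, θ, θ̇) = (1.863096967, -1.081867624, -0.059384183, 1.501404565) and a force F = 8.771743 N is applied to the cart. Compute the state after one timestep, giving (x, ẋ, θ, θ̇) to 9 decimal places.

sinθ=-0.059349286, cosθ=0.998237278
temp = (F + m·l·θ̇²·sinθ)/(M+m) = (8.771743 + -0.030611362)/2.188195 = 3.994676726
θ̈ = (g·sinθ − cosθ·temp)/(l·(4/3 − m·cos²θ/(M+m))) = -4.070858834
ẍ = temp − m·l·θ̈·cosθ/(M+m) = 4.419595083
Euler: x'=1.863096967+0.043847·-1.081867624=1.815660317, ẋ'=-1.081867624+0.043847·4.419595083=-0.888081638
       θ'=-0.059384183+0.043847·1.501404565=0.006447903, θ̇'=1.501404565+0.043847·-4.070858834=1.322909618

(1.815660317, -0.888081638, 0.006447903, 1.322909618)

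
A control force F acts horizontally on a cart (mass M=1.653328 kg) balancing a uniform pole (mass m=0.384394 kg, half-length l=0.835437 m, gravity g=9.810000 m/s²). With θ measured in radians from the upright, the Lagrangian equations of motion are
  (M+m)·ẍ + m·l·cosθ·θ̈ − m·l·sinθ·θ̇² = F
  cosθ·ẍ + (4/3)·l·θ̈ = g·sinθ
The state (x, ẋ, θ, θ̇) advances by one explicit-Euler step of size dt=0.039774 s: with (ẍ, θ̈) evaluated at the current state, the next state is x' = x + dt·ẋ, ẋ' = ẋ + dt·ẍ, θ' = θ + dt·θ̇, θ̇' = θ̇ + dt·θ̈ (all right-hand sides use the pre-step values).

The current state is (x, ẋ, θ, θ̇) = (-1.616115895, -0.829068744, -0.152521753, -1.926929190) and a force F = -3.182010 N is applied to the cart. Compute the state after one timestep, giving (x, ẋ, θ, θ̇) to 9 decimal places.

sinθ=-0.151931091, cosθ=0.988391088
temp = (F + m·l·θ̇²·sinθ)/(M+m) = (-3.182010 + -0.181162570)/2.037722 = -1.650457015
θ̈ = (g·sinθ − cosθ·temp)/(l·(4/3 − m·cos²θ/(M+m))) = 0.146728337
ẍ = temp − m·l·θ̈·cosθ/(M+m) = -1.673312382
Euler: x'=-1.616115895+0.039774·-0.829068744=-1.649091275, ẋ'=-0.829068744+0.039774·-1.673312382=-0.895623071
       θ'=-0.152521753+0.039774·-1.926929190=-0.229163435, θ̇'=-1.926929190+0.039774·0.146728337=-1.921093217

(-1.649091275, -0.895623071, -0.229163435, -1.921093217)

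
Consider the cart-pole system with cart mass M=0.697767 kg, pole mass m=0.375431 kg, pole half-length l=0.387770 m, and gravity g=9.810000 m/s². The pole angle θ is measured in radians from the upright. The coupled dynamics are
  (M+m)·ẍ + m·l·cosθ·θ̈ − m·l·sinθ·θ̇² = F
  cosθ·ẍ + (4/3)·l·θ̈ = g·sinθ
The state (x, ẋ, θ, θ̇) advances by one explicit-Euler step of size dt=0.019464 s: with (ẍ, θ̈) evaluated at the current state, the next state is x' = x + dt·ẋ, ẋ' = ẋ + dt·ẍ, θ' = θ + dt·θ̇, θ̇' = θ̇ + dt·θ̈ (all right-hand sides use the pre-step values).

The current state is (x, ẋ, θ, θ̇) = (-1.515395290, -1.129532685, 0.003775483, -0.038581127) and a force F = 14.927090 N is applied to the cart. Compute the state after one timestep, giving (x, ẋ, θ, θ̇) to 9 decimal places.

(-1.537380514, -0.762772500, 0.003024540, -0.746545917)

sinθ=0.003775474, cosθ=0.999992873
temp = (F + m·l·θ̇²·sinθ)/(M+m) = (14.927090 + 0.000000818)/1.073198 = 13.908981211
θ̈ = (g·sinθ − cosθ·temp)/(l·(4/3 − m·cos²θ/(M+m))) = -36.373036890
ẍ = temp − m·l·θ̈·cosθ/(M+m) = 18.843001716
Euler: x'=-1.515395290+0.019464·-1.129532685=-1.537380514, ẋ'=-1.129532685+0.019464·18.843001716=-0.762772500
       θ'=0.003775483+0.019464·-0.038581127=0.003024540, θ̇'=-0.038581127+0.019464·-36.373036890=-0.746545917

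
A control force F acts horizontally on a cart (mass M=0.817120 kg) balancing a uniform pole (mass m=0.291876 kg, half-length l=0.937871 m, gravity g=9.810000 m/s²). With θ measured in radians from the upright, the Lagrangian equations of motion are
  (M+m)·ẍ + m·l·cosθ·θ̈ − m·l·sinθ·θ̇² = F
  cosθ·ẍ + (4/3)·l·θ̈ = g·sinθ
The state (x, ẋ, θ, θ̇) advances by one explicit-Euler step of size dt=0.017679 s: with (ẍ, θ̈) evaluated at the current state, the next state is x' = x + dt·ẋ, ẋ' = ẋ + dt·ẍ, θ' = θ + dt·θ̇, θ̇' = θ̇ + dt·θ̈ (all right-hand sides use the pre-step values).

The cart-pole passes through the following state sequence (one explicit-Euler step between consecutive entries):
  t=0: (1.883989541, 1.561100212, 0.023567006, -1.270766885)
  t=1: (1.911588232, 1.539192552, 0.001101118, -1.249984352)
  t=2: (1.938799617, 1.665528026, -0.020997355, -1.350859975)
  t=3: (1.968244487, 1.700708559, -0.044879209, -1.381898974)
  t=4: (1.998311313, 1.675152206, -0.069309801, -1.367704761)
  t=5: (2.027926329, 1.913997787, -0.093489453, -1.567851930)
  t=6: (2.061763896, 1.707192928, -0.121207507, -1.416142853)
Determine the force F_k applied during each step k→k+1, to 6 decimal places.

F_0 = -1.062967 N
F_1 = 6.362539 N
F_2 = 1.736845 N
F_3 = -1.360124 N
F_4 = 11.926500 N
F_5 = -10.571153 N

step 0→1:
  ẍ = (ẋ'−ẋ)/dt = (1.539192552−1.561100212)/0.017679 = -1.239191
  θ̈ = (θ̇'−θ̇)/dt = (-1.249984352−-1.270766885)/0.017679 = 1.175549
  sinθ=0.023565, cosθ=0.999722
  F = (M+m)·ẍ + m·l·cosθ·θ̈ − m·l·sinθ·θ̇² = -1.374258 + 0.321708 − 0.010417 = -1.062967
step 1→2:
  ẍ = (ẋ'−ẋ)/dt = (1.665528026−1.539192552)/0.017679 = 7.146076
  θ̈ = (θ̇'−θ̇)/dt = (-1.350859975−-1.249984352)/0.017679 = -5.705958
  sinθ=0.001101, cosθ=0.999999
  F = (M+m)·ẍ + m·l·cosθ·θ̈ − m·l·sinθ·θ̇² = 7.924969 + -1.561959 − 0.000471 = 6.362539
step 2→3:
  ẍ = (ẋ'−ẋ)/dt = (1.700708559−1.665528026)/0.017679 = 1.989962
  θ̈ = (θ̇'−θ̇)/dt = (-1.381898974−-1.350859975)/0.017679 = -1.755699
  sinθ=-0.020996, cosθ=0.999780
  F = (M+m)·ẍ + m·l·cosθ·θ̈ − m·l·sinθ·θ̇² = 2.206860 + -0.480503 − -0.010488 = 1.736845
step 3→4:
  ẍ = (ẋ'−ẋ)/dt = (1.675152206−1.700708559)/0.017679 = -1.445577
  θ̈ = (θ̇'−θ̇)/dt = (-1.367704761−-1.381898974)/0.017679 = 0.802886
  sinθ=-0.044864, cosθ=0.998993
  F = (M+m)·ẍ + m·l·cosθ·θ̈ − m·l·sinθ·θ̇² = -1.603139 + 0.219562 − -0.023453 = -1.360124
step 4→5:
  ẍ = (ẋ'−ẋ)/dt = (1.913997787−1.675152206)/0.017679 = 13.510130
  θ̈ = (θ̇'−θ̇)/dt = (-1.567851930−-1.367704761)/0.017679 = -11.321182
  sinθ=-0.069254, cosθ=0.997599
  F = (M+m)·ẍ + m·l·cosθ·θ̈ − m·l·sinθ·θ̇² = 14.982680 + -3.091643 − -0.035463 = 11.926500
step 5→6:
  ẍ = (ẋ'−ẋ)/dt = (1.707192928−1.913997787)/0.017679 = -11.697769
  θ̈ = (θ̇'−θ̇)/dt = (-1.416142853−-1.567851930)/0.017679 = 8.581316
  sinθ=-0.093353, cosθ=0.995633
  F = (M+m)·ẍ + m·l·cosθ·θ̈ − m·l·sinθ·θ̇² = -12.972779 + 2.338809 − -0.062818 = -10.571153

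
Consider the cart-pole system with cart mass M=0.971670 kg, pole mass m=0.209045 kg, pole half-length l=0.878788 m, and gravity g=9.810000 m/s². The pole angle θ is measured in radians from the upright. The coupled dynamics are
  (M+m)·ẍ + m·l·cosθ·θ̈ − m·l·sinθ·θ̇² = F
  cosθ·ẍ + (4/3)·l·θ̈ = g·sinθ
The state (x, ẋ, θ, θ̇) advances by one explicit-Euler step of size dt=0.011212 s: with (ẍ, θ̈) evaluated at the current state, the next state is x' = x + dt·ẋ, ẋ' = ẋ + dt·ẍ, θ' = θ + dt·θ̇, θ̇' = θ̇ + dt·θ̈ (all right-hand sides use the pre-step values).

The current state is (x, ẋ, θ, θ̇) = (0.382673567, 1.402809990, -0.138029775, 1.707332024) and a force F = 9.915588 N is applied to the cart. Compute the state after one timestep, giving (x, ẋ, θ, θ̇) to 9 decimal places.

(0.398401873, 1.512555517, -0.118887168, 1.601644902)

sinθ=-0.137591897, cosθ=0.990489005
temp = (F + m·l·θ̇²·sinθ)/(M+m) = (9.915588 + -0.073680529)/1.180715 = 8.335548775
θ̈ = (g·sinθ − cosθ·temp)/(l·(4/3 − m·cos²θ/(M+m))) = -9.426250609
ẍ = temp − m·l·θ̈·cosθ/(M+m) = 9.788220430
Euler: x'=0.382673567+0.011212·1.402809990=0.398401873, ẋ'=1.402809990+0.011212·9.788220430=1.512555517
       θ'=-0.138029775+0.011212·1.707332024=-0.118887168, θ̇'=1.707332024+0.011212·-9.426250609=1.601644902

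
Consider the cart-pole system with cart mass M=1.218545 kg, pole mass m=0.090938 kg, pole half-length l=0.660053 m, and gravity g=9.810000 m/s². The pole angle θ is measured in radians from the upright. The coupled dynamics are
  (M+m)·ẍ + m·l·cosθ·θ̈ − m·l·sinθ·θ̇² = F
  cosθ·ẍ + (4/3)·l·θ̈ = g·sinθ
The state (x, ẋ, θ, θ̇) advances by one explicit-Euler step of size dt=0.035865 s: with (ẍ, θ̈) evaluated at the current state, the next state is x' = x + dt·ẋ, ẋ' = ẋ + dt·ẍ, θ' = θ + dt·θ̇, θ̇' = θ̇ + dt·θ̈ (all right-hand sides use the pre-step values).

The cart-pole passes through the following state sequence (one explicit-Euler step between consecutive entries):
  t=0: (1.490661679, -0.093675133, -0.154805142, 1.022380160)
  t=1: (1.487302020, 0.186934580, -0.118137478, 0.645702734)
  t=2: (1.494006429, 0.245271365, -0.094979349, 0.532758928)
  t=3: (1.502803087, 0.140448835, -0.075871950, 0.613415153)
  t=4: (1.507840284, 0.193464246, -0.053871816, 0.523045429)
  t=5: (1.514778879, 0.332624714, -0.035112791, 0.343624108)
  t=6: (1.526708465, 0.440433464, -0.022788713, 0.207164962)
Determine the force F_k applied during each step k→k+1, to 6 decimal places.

step 0→1:
  ẍ = (ẋ'−ẋ)/dt = (0.186934580−-0.093675133)/0.035865 = 7.824054
  θ̈ = (θ̇'−θ̇)/dt = (0.645702734−1.022380160)/0.035865 = -10.502647
  sinθ=-0.154188, cosθ=0.988042
  F = (M+m)·ẍ + m·l·cosθ·θ̈ − m·l·sinθ·θ̇² = 10.245466 + -0.622871 − -0.009674 = 9.632269
step 1→2:
  ẍ = (ẋ'−ẋ)/dt = (0.245271365−0.186934580)/0.035865 = 1.626566
  θ̈ = (θ̇'−θ̇)/dt = (0.532758928−0.645702734)/0.035865 = -3.149137
  sinθ=-0.117863, cosθ=0.993030
  F = (M+m)·ẍ + m·l·cosθ·θ̈ − m·l·sinθ·θ̇² = 2.129960 + -0.187706 − -0.002950 = 1.945204
step 2→3:
  ẍ = (ẋ'−ẋ)/dt = (0.140448835−0.245271365)/0.035865 = -2.922697
  θ̈ = (θ̇'−θ̇)/dt = (0.613415153−0.532758928)/0.035865 = 2.248884
  sinθ=-0.094837, cosθ=0.995493
  F = (M+m)·ẍ + m·l·cosθ·θ̈ − m·l·sinθ·θ̇² = -3.827222 + 0.134378 − -0.001616 = -3.691228
step 3→4:
  ẍ = (ẋ'−ẋ)/dt = (0.193464246−0.140448835)/0.035865 = 1.478194
  θ̈ = (θ̇'−θ̇)/dt = (0.523045429−0.613415153)/0.035865 = -2.519719
  sinθ=-0.075799, cosθ=0.997123
  F = (M+m)·ẍ + m·l·cosθ·θ̈ − m·l·sinθ·θ̇² = 1.935669 + -0.150808 − -0.001712 = 1.786573
step 4→5:
  ẍ = (ẋ'−ẋ)/dt = (0.332624714−0.193464246)/0.035865 = 3.880119
  θ̈ = (θ̇'−θ̇)/dt = (0.343624108−0.523045429)/0.035865 = -5.002686
  sinθ=-0.053846, cosθ=0.998549
  F = (M+m)·ẍ + m·l·cosθ·θ̈ − m·l·sinθ·θ̇² = 5.080950 + -0.299845 − -0.000884 = 4.781989
step 5→6:
  ẍ = (ẋ'−ẋ)/dt = (0.440433464−0.332624714)/0.035865 = 3.005960
  θ̈ = (θ̇'−θ̇)/dt = (0.207164962−0.343624108)/0.035865 = -3.804800
  sinθ=-0.035106, cosθ=0.999384
  F = (M+m)·ẍ + m·l·cosθ·θ̈ − m·l·sinθ·θ̇² = 3.936253 + -0.228238 − -0.000249 = 3.708264

F_0 = 9.632269 N
F_1 = 1.945204 N
F_2 = -3.691228 N
F_3 = 1.786573 N
F_4 = 4.781989 N
F_5 = 3.708264 N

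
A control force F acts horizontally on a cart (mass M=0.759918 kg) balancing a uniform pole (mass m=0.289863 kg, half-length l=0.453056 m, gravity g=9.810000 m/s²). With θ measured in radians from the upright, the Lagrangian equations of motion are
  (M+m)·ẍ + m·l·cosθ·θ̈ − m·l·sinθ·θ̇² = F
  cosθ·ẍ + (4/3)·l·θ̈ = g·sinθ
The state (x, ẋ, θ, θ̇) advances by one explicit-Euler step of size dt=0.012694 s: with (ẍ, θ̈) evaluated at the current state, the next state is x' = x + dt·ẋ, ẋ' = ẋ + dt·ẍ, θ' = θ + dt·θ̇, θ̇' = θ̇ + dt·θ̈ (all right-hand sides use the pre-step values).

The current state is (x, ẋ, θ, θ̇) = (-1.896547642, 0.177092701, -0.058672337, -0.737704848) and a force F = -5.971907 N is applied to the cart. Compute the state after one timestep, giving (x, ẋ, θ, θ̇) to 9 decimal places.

(-1.894299627, 0.087940068, -0.068036762, -0.602461535)

sinθ=-0.058638680, cosθ=0.998279272
temp = (F + m·l·θ̇²·sinθ)/(M+m) = (-5.971907 + -0.004190773)/1.049781 = -5.692709025
θ̈ = (g·sinθ − cosθ·temp)/(l·(4/3 − m·cos²θ/(M+m))) = 10.654113232
ẍ = temp − m·l·θ̈·cosθ/(M+m) = -7.023210385
Euler: x'=-1.896547642+0.012694·0.177092701=-1.894299627, ẋ'=0.177092701+0.012694·-7.023210385=0.087940068
       θ'=-0.058672337+0.012694·-0.737704848=-0.068036762, θ̇'=-0.737704848+0.012694·10.654113232=-0.602461535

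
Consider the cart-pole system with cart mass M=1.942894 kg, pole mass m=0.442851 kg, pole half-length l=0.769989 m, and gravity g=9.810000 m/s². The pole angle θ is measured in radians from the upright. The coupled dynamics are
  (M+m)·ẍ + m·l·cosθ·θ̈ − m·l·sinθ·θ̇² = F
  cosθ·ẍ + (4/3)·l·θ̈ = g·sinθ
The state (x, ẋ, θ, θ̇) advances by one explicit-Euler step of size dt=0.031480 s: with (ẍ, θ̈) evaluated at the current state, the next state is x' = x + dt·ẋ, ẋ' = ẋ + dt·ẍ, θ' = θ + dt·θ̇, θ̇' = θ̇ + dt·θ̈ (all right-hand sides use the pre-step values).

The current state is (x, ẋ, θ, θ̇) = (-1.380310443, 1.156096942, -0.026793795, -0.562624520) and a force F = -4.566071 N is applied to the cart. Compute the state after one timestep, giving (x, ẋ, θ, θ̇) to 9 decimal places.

(-1.343916511, 1.087404319, -0.044505215, -0.503797840)

sinθ=-0.026790589, cosθ=0.999641068
temp = (F + m·l·θ̇²·sinθ)/(M+m) = (-4.566071 + -0.002891757)/2.385745 = -1.915109434
θ̈ = (g·sinθ − cosθ·temp)/(l·(4/3 − m·cos²θ/(M+m))) = 1.868700135
ẍ = temp − m·l·θ̈·cosθ/(M+m) = -2.182103639
Euler: x'=-1.380310443+0.031480·1.156096942=-1.343916511, ẋ'=1.156096942+0.031480·-2.182103639=1.087404319
       θ'=-0.026793795+0.031480·-0.562624520=-0.044505215, θ̇'=-0.562624520+0.031480·1.868700135=-0.503797840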